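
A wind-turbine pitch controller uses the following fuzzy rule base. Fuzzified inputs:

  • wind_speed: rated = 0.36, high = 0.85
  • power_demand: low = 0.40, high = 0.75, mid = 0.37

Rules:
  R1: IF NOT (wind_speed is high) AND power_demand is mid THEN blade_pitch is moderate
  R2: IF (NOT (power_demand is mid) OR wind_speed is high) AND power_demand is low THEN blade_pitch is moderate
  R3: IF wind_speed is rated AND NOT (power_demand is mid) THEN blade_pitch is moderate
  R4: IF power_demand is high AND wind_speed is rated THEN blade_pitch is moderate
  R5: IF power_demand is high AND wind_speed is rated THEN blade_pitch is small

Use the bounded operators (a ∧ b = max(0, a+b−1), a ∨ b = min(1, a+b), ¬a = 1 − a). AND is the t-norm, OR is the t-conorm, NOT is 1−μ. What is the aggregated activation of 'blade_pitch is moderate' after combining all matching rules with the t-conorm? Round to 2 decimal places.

R1: ¬high=1−0.85=0.15, mid=0.37; AND[max(0, a+b−1)] → w = 0.00
R2: (¬mid=1−0.37=0.63 OR high=0.85) = 1.00; AND[max(0, a+b−1)] with low=0.40 → w = 0.40
R3: rated=0.36, ¬mid=1−0.37=0.63; AND[max(0, a+b−1)] → w = 0.00
R4: high=0.75, rated=0.36; AND[max(0, a+b−1)] → w = 0.11
R5: high=0.75, rated=0.36; AND[max(0, a+b−1)] → w = 0.11
Rules with consequent 'moderate': {R1, R2, R3, R4} → strengths 0.00, 0.40, 0.00, 0.11
Aggregate via t-conorm [min(1, a+b)]: 0.51

0.51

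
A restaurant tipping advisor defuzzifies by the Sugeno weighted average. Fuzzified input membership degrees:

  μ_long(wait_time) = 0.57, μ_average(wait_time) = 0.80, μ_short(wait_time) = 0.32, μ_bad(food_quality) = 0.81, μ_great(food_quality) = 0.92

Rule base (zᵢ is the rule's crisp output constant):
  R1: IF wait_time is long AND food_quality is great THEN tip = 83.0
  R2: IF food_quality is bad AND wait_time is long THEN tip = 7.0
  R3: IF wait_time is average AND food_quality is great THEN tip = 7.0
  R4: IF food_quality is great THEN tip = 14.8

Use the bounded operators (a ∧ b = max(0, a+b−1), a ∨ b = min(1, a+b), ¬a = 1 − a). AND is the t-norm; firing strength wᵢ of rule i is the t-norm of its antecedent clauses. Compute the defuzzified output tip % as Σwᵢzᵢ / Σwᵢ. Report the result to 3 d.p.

R1 (z=83.0): long=0.57, great=0.92; AND[max(0, a+b−1)] → w = 0.49
R2 (z=7.0): bad=0.81, long=0.57; AND[max(0, a+b−1)] → w = 0.38
R3 (z=7.0): average=0.80, great=0.92; AND[max(0, a+b−1)] → w = 0.72
R4 (z=14.8): great=0.92 → w = 0.92
Weighted average = (0.49·83.0 + 0.38·7.0 + 0.72·7.0 + 0.92·14.8) / (0.49 + 0.38 + 0.72 + 0.92)
  = 61.9860 / 2.5100 = 24.696

24.696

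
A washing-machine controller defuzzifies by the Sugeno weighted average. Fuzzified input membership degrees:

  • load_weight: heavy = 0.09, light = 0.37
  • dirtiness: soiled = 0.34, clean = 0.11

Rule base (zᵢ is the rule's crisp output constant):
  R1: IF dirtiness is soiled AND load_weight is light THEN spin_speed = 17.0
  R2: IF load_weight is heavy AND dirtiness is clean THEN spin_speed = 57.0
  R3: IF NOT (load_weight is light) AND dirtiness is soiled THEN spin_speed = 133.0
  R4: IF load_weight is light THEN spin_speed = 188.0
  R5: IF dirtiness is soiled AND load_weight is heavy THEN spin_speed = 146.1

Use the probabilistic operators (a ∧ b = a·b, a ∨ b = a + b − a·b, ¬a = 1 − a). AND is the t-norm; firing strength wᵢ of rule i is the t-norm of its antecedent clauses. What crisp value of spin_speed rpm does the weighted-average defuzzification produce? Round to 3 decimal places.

140.203

R1 (z=17.0): soiled=0.34, light=0.37; AND[a·b] → w = 0.1258
R2 (z=57.0): heavy=0.09, clean=0.11; AND[a·b] → w = 0.0099
R3 (z=133.0): ¬light=1−0.37=0.63, soiled=0.34; AND[a·b] → w = 0.2142
R4 (z=188.0): light=0.37 → w = 0.3700
R5 (z=146.1): soiled=0.34, heavy=0.09; AND[a·b] → w = 0.0306
Weighted average = (0.1258·17.0 + 0.0099·57.0 + 0.2142·133.0 + 0.3700·188.0 + 0.0306·146.1) / (0.1258 + 0.0099 + 0.2142 + 0.3700 + 0.0306)
  = 105.2222 / 0.7505 = 140.203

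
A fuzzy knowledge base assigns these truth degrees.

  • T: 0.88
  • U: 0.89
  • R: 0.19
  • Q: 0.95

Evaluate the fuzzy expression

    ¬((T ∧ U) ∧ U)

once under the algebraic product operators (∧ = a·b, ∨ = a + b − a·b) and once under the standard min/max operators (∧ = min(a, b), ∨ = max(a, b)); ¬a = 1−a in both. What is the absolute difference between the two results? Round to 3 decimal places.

Under algebraic product:
  T ∧ U = a·b on (0.8800, 0.8900) = 0.7832
  (T ∧ U) ∧ U = a·b on (0.7832, 0.8900) = 0.6970
  ¬((T ∧ U) ∧ U) = 1 − 0.6970 = 0.3030
  → value = 0.3030
Under standard min/max:
  T ∧ U = min(a, b) on (0.88, 0.89) = 0.88
  (T ∧ U) ∧ U = min(a, b) on (0.88, 0.89) = 0.88
  ¬((T ∧ U) ∧ U) = 1 − 0.88 = 0.12
  → value = 0.1200
|0.3030 − 0.1200| = 0.183

0.183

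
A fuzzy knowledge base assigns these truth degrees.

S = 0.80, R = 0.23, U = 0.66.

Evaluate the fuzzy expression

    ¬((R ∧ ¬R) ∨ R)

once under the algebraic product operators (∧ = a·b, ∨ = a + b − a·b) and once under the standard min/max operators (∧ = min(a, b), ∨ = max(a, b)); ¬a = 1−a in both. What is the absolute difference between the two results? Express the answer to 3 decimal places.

Under algebraic product:
  ¬R = 1 − 0.2300 = 0.7700
  R ∧ ¬R = a·b on (0.2300, 0.7700) = 0.1771
  (R ∧ ¬R) ∨ R = a + b − a·b on (0.1771, 0.2300) = 0.3664
  ¬((R ∧ ¬R) ∨ R) = 1 − 0.3664 = 0.6336
  → value = 0.6336
Under standard min/max:
  ¬R = 1 − 0.23 = 0.77
  R ∧ ¬R = min(a, b) on (0.23, 0.77) = 0.23
  (R ∧ ¬R) ∨ R = max(a, b) on (0.23, 0.23) = 0.23
  ¬((R ∧ ¬R) ∨ R) = 1 − 0.23 = 0.77
  → value = 0.7700
|0.6336 − 0.7700| = 0.136

0.136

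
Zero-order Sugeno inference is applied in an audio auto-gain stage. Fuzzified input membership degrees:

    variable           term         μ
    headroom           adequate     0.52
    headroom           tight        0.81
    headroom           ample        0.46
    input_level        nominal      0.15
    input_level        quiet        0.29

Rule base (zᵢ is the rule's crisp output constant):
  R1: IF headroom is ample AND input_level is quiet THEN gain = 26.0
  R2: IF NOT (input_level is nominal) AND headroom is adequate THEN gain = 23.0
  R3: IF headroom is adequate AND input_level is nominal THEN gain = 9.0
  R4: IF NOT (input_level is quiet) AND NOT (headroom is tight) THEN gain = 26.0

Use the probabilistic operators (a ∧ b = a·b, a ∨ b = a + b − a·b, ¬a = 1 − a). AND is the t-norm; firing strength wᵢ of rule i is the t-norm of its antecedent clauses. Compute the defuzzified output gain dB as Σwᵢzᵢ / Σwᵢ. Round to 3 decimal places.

22.636

R1 (z=26.0): ample=0.46, quiet=0.29; AND[a·b] → w = 0.1334
R2 (z=23.0): ¬nominal=1−0.15=0.85, adequate=0.52; AND[a·b] → w = 0.4420
R3 (z=9.0): adequate=0.52, nominal=0.15; AND[a·b] → w = 0.0780
R4 (z=26.0): ¬quiet=1−0.29=0.71, ¬tight=1−0.81=0.19; AND[a·b] → w = 0.1349
Weighted average = (0.1334·26.0 + 0.4420·23.0 + 0.0780·9.0 + 0.1349·26.0) / (0.1334 + 0.4420 + 0.0780 + 0.1349)
  = 17.8438 / 0.7883 = 22.636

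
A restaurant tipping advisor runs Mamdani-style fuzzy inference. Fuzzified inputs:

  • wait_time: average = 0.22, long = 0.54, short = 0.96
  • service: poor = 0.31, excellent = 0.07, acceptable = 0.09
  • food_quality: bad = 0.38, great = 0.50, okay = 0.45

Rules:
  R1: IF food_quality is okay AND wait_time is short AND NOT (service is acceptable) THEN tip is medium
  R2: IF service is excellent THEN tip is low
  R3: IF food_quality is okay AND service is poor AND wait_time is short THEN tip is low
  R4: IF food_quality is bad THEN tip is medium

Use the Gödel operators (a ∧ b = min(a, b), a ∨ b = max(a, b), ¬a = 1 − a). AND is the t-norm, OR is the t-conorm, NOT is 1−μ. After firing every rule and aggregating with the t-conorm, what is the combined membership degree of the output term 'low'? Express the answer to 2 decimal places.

R1: okay=0.45, short=0.96, ¬acceptable=1−0.09=0.91; AND[min(a, b)] → w = 0.45
R2: excellent=0.07 → w = 0.07
R3: okay=0.45, poor=0.31, short=0.96; AND[min(a, b)] → w = 0.31
R4: bad=0.38 → w = 0.38
Rules with consequent 'low': {R2, R3} → strengths 0.07, 0.31
Aggregate via t-conorm [max(a, b)]: 0.31

0.31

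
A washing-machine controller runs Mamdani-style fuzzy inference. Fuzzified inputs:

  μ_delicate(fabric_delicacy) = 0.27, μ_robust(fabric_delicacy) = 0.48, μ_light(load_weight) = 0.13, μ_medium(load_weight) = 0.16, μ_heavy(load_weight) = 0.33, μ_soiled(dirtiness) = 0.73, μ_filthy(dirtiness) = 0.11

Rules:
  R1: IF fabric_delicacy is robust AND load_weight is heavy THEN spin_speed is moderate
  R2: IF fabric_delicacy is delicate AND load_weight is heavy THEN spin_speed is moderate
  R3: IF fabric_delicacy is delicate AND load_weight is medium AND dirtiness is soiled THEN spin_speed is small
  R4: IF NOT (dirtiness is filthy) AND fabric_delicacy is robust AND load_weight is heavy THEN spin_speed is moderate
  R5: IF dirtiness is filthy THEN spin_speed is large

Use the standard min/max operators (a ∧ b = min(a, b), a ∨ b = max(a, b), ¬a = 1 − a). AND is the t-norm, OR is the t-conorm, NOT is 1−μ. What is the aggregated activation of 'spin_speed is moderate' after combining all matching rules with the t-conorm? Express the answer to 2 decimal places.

R1: robust=0.48, heavy=0.33; AND[min(a, b)] → w = 0.33
R2: delicate=0.27, heavy=0.33; AND[min(a, b)] → w = 0.27
R3: delicate=0.27, medium=0.16, soiled=0.73; AND[min(a, b)] → w = 0.16
R4: ¬filthy=1−0.11=0.89, robust=0.48, heavy=0.33; AND[min(a, b)] → w = 0.33
R5: filthy=0.11 → w = 0.11
Rules with consequent 'moderate': {R1, R2, R4} → strengths 0.33, 0.27, 0.33
Aggregate via t-conorm [max(a, b)]: 0.33

0.33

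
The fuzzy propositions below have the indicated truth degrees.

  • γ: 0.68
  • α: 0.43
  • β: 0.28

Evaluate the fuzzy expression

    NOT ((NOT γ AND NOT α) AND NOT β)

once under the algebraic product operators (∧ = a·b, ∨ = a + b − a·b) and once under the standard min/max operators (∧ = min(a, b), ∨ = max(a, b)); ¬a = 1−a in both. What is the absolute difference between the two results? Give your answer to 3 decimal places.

Under algebraic product:
  NOT γ = 1 − 0.6800 = 0.3200
  NOT α = 1 − 0.4300 = 0.5700
  NOT γ AND NOT α = a·b on (0.3200, 0.5700) = 0.1824
  NOT β = 1 − 0.2800 = 0.7200
  (NOT γ AND NOT α) AND NOT β = a·b on (0.1824, 0.7200) = 0.1313
  NOT ((NOT γ AND NOT α) AND NOT β) = 1 − 0.1313 = 0.8687
  → value = 0.8687
Under standard min/max:
  NOT γ = 1 − 0.68 = 0.32
  NOT α = 1 − 0.43 = 0.57
  NOT γ AND NOT α = min(a, b) on (0.32, 0.57) = 0.32
  NOT β = 1 − 0.28 = 0.72
  (NOT γ AND NOT α) AND NOT β = min(a, b) on (0.32, 0.72) = 0.32
  NOT ((NOT γ AND NOT α) AND NOT β) = 1 − 0.32 = 0.68
  → value = 0.6800
|0.8687 − 0.6800| = 0.189

0.189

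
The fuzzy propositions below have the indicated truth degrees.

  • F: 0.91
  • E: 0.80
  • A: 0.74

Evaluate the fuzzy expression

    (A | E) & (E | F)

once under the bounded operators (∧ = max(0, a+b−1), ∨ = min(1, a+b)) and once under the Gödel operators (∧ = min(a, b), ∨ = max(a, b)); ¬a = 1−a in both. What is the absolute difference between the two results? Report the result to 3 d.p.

0.200

Under bounded:
  A | E = min(1, a+b) on (0.74, 0.80) = 1.00
  E | F = min(1, a+b) on (0.80, 0.91) = 1.00
  (A | E) & (E | F) = max(0, a+b−1) on (1.00, 1.00) = 1.00
  → value = 1.0000
Under Gödel:
  A | E = max(a, b) on (0.74, 0.80) = 0.80
  E | F = max(a, b) on (0.80, 0.91) = 0.91
  (A | E) & (E | F) = min(a, b) on (0.80, 0.91) = 0.80
  → value = 0.8000
|1.0000 − 0.8000| = 0.200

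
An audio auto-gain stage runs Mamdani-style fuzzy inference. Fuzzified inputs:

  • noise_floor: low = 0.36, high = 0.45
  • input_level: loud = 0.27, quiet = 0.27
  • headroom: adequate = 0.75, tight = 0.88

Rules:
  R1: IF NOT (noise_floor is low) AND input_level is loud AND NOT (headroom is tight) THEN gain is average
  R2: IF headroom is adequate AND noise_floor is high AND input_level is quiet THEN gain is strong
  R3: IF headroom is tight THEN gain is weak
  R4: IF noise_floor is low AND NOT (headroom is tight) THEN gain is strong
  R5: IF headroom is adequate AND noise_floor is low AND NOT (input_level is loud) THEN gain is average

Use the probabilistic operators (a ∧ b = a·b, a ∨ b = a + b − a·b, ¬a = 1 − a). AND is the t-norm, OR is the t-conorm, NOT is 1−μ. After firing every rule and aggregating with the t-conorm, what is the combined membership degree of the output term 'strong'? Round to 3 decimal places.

R1: ¬low=1−0.36=0.64, loud=0.27, ¬tight=1−0.88=0.12; AND[a·b] → w = 0.0207
R2: adequate=0.75, high=0.45, quiet=0.27; AND[a·b] → w = 0.0911
R3: tight=0.88 → w = 0.8800
R4: low=0.36, ¬tight=1−0.88=0.12; AND[a·b] → w = 0.0432
R5: adequate=0.75, low=0.36, ¬loud=1−0.27=0.73; AND[a·b] → w = 0.1971
Rules with consequent 'strong': {R2, R4} → strengths 0.0911, 0.0432
Aggregate via t-conorm [a + b − a·b]: 0.1304

0.130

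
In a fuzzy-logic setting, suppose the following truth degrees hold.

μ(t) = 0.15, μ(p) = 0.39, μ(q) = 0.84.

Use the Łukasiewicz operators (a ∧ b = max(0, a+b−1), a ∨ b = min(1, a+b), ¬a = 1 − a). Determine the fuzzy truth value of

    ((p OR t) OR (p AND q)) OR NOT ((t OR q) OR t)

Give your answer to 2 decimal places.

p OR t = min(1, a+b) on (0.39, 0.15) = 0.54
p AND q = max(0, a+b−1) on (0.39, 0.84) = 0.23
(p OR t) OR (p AND q) = min(1, a+b) on (0.54, 0.23) = 0.77
t OR q = min(1, a+b) on (0.15, 0.84) = 0.99
(t OR q) OR t = min(1, a+b) on (0.99, 0.15) = 1.00
NOT ((t OR q) OR t) = 1 − 1.00 = 0.00
((p OR t) OR (p AND q)) OR NOT ((t OR q) OR t) = min(1, a+b) on (0.77, 0.00) = 0.77

0.77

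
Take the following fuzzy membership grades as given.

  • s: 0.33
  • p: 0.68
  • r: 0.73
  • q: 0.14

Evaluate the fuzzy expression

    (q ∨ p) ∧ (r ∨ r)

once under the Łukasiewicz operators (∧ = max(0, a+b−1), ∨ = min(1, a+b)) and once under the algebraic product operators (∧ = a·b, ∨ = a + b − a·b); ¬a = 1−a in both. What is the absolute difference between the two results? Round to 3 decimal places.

Under Łukasiewicz:
  q ∨ p = min(1, a+b) on (0.14, 0.68) = 0.82
  r ∨ r = min(1, a+b) on (0.73, 0.73) = 1.00
  (q ∨ p) ∧ (r ∨ r) = max(0, a+b−1) on (0.82, 1.00) = 0.82
  → value = 0.8200
Under algebraic product:
  q ∨ p = a + b − a·b on (0.1400, 0.6800) = 0.7248
  r ∨ r = a + b − a·b on (0.7300, 0.7300) = 0.9271
  (q ∨ p) ∧ (r ∨ r) = a·b on (0.7248, 0.9271) = 0.6720
  → value = 0.6720
|0.8200 − 0.6720| = 0.148

0.148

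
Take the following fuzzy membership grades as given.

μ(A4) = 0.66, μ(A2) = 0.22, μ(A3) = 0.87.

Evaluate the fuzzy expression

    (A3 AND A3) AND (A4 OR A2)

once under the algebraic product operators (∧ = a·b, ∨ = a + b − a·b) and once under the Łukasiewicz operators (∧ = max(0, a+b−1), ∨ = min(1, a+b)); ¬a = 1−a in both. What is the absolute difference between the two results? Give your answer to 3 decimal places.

0.064

Under algebraic product:
  A3 AND A3 = a·b on (0.8700, 0.8700) = 0.7569
  A4 OR A2 = a + b − a·b on (0.6600, 0.2200) = 0.7348
  (A3 AND A3) AND (A4 OR A2) = a·b on (0.7569, 0.7348) = 0.5562
  → value = 0.5562
Under Łukasiewicz:
  A3 AND A3 = max(0, a+b−1) on (0.87, 0.87) = 0.74
  A4 OR A2 = min(1, a+b) on (0.66, 0.22) = 0.88
  (A3 AND A3) AND (A4 OR A2) = max(0, a+b−1) on (0.74, 0.88) = 0.62
  → value = 0.6200
|0.5562 − 0.6200| = 0.064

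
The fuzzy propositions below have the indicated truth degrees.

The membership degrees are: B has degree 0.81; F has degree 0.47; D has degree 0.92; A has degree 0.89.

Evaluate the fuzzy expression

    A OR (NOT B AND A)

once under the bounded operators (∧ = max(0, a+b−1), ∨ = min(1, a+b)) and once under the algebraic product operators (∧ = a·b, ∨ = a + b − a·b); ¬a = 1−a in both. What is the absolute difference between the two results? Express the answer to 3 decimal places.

0.061

Under bounded:
  NOT B = 1 − 0.81 = 0.19
  NOT B AND A = max(0, a+b−1) on (0.19, 0.89) = 0.08
  A OR (NOT B AND A) = min(1, a+b) on (0.89, 0.08) = 0.97
  → value = 0.9700
Under algebraic product:
  NOT B = 1 − 0.8100 = 0.1900
  NOT B AND A = a·b on (0.1900, 0.8900) = 0.1691
  A OR (NOT B AND A) = a + b − a·b on (0.8900, 0.1691) = 0.9086
  → value = 0.9086
|0.9700 − 0.9086| = 0.061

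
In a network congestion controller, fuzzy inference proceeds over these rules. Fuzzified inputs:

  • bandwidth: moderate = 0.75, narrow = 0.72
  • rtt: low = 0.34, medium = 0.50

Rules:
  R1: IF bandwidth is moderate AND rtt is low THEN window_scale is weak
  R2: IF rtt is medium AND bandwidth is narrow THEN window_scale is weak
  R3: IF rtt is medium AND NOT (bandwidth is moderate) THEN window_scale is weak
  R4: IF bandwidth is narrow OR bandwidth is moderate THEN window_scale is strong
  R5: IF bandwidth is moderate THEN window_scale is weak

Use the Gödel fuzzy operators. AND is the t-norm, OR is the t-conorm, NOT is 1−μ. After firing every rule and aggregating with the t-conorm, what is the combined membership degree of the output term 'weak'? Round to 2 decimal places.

R1: moderate=0.75, low=0.34; AND[min(a, b)] → w = 0.34
R2: medium=0.50, narrow=0.72; AND[min(a, b)] → w = 0.50
R3: medium=0.50, ¬moderate=1−0.75=0.25; AND[min(a, b)] → w = 0.25
R4: narrow=0.72, moderate=0.75; OR[max(a, b)] → w = 0.75
R5: moderate=0.75 → w = 0.75
Rules with consequent 'weak': {R1, R2, R3, R5} → strengths 0.34, 0.50, 0.25, 0.75
Aggregate via t-conorm [max(a, b)]: 0.75

0.75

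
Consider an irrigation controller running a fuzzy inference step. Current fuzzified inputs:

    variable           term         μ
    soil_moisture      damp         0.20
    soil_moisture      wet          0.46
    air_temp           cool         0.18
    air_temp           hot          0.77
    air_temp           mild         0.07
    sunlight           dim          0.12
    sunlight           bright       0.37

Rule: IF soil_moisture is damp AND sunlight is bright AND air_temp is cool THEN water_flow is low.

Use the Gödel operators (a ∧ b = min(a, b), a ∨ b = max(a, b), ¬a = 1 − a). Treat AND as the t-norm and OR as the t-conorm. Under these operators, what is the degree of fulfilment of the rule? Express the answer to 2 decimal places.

0.18

firing strength: damp=0.20, bright=0.37, cool=0.18; AND[min(a, b)] → w = 0.18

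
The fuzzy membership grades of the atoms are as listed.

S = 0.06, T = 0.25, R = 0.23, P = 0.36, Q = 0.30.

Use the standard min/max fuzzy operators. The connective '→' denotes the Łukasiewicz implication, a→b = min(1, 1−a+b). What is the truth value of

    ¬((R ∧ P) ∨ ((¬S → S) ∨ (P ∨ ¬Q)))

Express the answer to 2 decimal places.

R ∧ P = min(a, b) on (0.23, 0.36) = 0.23
¬S = 1 − 0.06 = 0.94
¬S → S  [Łukasiewicz: min(1, 1−a+b)] with a=0.94, b=0.06 → 0.12
¬Q = 1 − 0.30 = 0.70
P ∨ ¬Q = max(a, b) on (0.36, 0.70) = 0.70
(¬S → S) ∨ (P ∨ ¬Q) = max(a, b) on (0.12, 0.70) = 0.70
(R ∧ P) ∨ ((¬S → S) ∨ (P ∨ ¬Q)) = max(a, b) on (0.23, 0.70) = 0.70
¬((R ∧ P) ∨ ((¬S → S) ∨ (P ∨ ¬Q))) = 1 − 0.70 = 0.30

0.30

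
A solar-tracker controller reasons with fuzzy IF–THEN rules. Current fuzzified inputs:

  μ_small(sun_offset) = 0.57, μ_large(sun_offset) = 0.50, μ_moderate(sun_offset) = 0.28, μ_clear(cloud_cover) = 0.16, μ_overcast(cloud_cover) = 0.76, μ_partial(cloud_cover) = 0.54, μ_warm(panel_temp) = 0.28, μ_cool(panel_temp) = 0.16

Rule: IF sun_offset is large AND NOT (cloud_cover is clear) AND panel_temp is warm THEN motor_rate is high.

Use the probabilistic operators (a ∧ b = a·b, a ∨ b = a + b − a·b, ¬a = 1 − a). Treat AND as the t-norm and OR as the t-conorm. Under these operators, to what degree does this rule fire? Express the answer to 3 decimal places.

0.118

firing strength: large=0.50, ¬clear=1−0.16=0.84, warm=0.28; AND[a·b] → w = 0.1176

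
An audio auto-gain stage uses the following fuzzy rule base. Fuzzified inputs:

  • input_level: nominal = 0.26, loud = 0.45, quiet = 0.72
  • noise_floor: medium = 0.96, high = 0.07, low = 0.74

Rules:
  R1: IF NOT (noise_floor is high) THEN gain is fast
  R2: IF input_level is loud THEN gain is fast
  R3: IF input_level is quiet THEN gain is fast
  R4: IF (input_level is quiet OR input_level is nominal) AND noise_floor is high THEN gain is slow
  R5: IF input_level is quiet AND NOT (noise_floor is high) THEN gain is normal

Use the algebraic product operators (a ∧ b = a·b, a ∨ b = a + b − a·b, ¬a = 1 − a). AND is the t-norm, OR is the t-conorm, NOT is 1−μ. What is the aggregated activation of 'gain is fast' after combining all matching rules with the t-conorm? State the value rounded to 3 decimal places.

0.989

R1: ¬high=1−0.07=0.93 → w = 0.9300
R2: loud=0.45 → w = 0.4500
R3: quiet=0.72 → w = 0.7200
R4: (quiet=0.72 OR nominal=0.26) = 0.7928; AND[a·b] with high=0.07 → w = 0.0555
R5: quiet=0.72, ¬high=1−0.07=0.93; AND[a·b] → w = 0.6696
Rules with consequent 'fast': {R1, R2, R3} → strengths 0.9300, 0.4500, 0.7200
Aggregate via t-conorm [a + b − a·b]: 0.9892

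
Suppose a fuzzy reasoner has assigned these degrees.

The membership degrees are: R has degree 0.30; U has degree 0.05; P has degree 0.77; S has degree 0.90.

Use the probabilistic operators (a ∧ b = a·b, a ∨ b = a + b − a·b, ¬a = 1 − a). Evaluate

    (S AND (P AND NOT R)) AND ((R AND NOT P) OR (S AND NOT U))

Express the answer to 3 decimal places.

0.420

NOT R = 1 − 0.3000 = 0.7000
P AND NOT R = a·b on (0.7700, 0.7000) = 0.5390
S AND (P AND NOT R) = a·b on (0.9000, 0.5390) = 0.4851
NOT P = 1 − 0.7700 = 0.2300
R AND NOT P = a·b on (0.3000, 0.2300) = 0.0690
NOT U = 1 − 0.0500 = 0.9500
S AND NOT U = a·b on (0.9000, 0.9500) = 0.8550
(R AND NOT P) OR (S AND NOT U) = a + b − a·b on (0.0690, 0.8550) = 0.8650
(S AND (P AND NOT R)) AND ((R AND NOT P) OR (S AND NOT U)) = a·b on (0.4851, 0.8650) = 0.4196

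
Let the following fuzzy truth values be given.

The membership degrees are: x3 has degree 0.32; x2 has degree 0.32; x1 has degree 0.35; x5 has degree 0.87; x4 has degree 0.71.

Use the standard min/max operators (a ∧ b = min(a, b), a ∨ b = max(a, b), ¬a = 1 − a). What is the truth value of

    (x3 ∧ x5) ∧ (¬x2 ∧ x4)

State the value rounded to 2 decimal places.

0.32

x3 ∧ x5 = min(a, b) on (0.32, 0.87) = 0.32
¬x2 = 1 − 0.32 = 0.68
¬x2 ∧ x4 = min(a, b) on (0.68, 0.71) = 0.68
(x3 ∧ x5) ∧ (¬x2 ∧ x4) = min(a, b) on (0.32, 0.68) = 0.32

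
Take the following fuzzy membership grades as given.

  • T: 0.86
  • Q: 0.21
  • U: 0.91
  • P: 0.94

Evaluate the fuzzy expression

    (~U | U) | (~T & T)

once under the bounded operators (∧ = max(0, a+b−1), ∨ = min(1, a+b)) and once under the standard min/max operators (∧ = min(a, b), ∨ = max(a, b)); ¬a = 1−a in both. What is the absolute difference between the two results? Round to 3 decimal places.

Under bounded:
  ~U = 1 − 0.91 = 0.09
  ~U | U = min(1, a+b) on (0.09, 0.91) = 1.00
  ~T = 1 − 0.86 = 0.14
  ~T & T = max(0, a+b−1) on (0.14, 0.86) = 0.00
  (~U | U) | (~T & T) = min(1, a+b) on (1.00, 0.00) = 1.00
  → value = 1.0000
Under standard min/max:
  ~U = 1 − 0.91 = 0.09
  ~U | U = max(a, b) on (0.09, 0.91) = 0.91
  ~T = 1 − 0.86 = 0.14
  ~T & T = min(a, b) on (0.14, 0.86) = 0.14
  (~U | U) | (~T & T) = max(a, b) on (0.91, 0.14) = 0.91
  → value = 0.9100
|1.0000 − 0.9100| = 0.090

0.090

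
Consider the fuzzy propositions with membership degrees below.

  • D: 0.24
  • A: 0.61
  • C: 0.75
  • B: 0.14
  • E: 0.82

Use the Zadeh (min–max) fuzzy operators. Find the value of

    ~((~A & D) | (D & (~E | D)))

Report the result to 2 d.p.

0.76

~A = 1 − 0.61 = 0.39
~A & D = min(a, b) on (0.39, 0.24) = 0.24
~E = 1 − 0.82 = 0.18
~E | D = max(a, b) on (0.18, 0.24) = 0.24
D & (~E | D) = min(a, b) on (0.24, 0.24) = 0.24
(~A & D) | (D & (~E | D)) = max(a, b) on (0.24, 0.24) = 0.24
~((~A & D) | (D & (~E | D))) = 1 − 0.24 = 0.76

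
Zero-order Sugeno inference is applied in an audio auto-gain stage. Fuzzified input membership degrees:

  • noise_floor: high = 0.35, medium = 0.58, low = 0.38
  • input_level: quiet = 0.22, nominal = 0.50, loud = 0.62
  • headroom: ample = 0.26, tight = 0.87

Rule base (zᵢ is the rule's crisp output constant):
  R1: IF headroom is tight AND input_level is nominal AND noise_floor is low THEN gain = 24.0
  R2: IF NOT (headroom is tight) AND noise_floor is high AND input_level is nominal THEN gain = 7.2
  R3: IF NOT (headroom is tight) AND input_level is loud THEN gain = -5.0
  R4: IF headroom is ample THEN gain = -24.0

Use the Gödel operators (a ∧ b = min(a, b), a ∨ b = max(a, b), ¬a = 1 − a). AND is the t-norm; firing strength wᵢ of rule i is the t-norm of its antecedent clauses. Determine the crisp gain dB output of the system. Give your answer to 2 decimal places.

R1 (z=24.0): tight=0.87, nominal=0.50, low=0.38; AND[min(a, b)] → w = 0.38
R2 (z=7.2): ¬tight=1−0.87=0.13, high=0.35, nominal=0.50; AND[min(a, b)] → w = 0.13
R3 (z=-5.0): ¬tight=1−0.87=0.13, loud=0.62; AND[min(a, b)] → w = 0.13
R4 (z=-24.0): ample=0.26 → w = 0.26
Weighted average = (0.38·24.0 + 0.13·7.2 + 0.13·-5.0 + 0.26·-24.0) / (0.38 + 0.13 + 0.13 + 0.26)
  = 3.1660 / 0.9000 = 3.52

3.52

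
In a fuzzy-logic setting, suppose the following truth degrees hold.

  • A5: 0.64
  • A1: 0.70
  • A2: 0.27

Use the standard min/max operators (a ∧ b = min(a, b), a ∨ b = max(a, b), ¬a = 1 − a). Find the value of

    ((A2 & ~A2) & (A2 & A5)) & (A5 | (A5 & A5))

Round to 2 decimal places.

0.27

~A2 = 1 − 0.27 = 0.73
A2 & ~A2 = min(a, b) on (0.27, 0.73) = 0.27
A2 & A5 = min(a, b) on (0.27, 0.64) = 0.27
(A2 & ~A2) & (A2 & A5) = min(a, b) on (0.27, 0.27) = 0.27
A5 & A5 = min(a, b) on (0.64, 0.64) = 0.64
A5 | (A5 & A5) = max(a, b) on (0.64, 0.64) = 0.64
((A2 & ~A2) & (A2 & A5)) & (A5 | (A5 & A5)) = min(a, b) on (0.27, 0.64) = 0.27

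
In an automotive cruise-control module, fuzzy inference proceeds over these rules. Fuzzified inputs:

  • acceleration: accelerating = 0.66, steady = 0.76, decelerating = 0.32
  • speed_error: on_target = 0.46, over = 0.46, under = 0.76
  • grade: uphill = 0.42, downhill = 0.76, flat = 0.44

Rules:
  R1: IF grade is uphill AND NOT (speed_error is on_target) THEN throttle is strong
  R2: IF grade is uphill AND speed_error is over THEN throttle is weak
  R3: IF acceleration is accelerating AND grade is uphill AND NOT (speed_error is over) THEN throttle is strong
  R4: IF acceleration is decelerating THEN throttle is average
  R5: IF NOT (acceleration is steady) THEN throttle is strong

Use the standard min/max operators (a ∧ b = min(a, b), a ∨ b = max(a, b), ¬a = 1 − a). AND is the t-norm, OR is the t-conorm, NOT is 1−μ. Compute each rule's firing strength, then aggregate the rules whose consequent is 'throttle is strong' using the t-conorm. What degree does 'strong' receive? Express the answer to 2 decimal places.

R1: uphill=0.42, ¬on_target=1−0.46=0.54; AND[min(a, b)] → w = 0.42
R2: uphill=0.42, over=0.46; AND[min(a, b)] → w = 0.42
R3: accelerating=0.66, uphill=0.42, ¬over=1−0.46=0.54; AND[min(a, b)] → w = 0.42
R4: decelerating=0.32 → w = 0.32
R5: ¬steady=1−0.76=0.24 → w = 0.24
Rules with consequent 'strong': {R1, R3, R5} → strengths 0.42, 0.42, 0.24
Aggregate via t-conorm [max(a, b)]: 0.42

0.42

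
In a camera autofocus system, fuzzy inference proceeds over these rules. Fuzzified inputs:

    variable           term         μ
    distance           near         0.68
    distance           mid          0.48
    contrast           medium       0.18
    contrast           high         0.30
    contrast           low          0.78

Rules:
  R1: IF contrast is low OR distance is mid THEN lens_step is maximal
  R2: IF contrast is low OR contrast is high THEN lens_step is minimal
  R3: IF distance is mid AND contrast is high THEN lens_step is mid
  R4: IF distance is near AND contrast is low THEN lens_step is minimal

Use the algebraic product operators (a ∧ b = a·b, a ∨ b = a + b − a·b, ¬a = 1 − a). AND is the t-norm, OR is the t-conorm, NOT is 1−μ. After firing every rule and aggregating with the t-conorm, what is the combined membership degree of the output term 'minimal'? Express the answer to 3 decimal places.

R1: low=0.78, mid=0.48; OR[a + b − a·b] → w = 0.8856
R2: low=0.78, high=0.30; OR[a + b − a·b] → w = 0.8460
R3: mid=0.48, high=0.30; AND[a·b] → w = 0.1440
R4: near=0.68, low=0.78; AND[a·b] → w = 0.5304
Rules with consequent 'minimal': {R2, R4} → strengths 0.8460, 0.5304
Aggregate via t-conorm [a + b − a·b]: 0.9277

0.928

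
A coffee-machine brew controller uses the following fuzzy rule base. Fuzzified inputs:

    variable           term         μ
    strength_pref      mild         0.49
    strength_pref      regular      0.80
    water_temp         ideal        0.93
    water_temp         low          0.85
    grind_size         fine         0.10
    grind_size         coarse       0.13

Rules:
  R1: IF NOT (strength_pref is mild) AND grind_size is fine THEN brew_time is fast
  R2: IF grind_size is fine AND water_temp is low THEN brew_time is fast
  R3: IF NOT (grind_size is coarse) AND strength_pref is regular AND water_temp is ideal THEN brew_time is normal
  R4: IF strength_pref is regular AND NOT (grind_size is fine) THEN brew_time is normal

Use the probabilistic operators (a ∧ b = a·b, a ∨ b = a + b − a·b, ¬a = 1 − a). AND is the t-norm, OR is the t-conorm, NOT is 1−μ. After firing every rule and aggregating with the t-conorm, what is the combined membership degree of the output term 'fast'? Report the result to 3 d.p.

0.132

R1: ¬mild=1−0.49=0.51, fine=0.10; AND[a·b] → w = 0.0510
R2: fine=0.10, low=0.85; AND[a·b] → w = 0.0850
R3: ¬coarse=1−0.13=0.87, regular=0.80, ideal=0.93; AND[a·b] → w = 0.6473
R4: regular=0.80, ¬fine=1−0.10=0.90; AND[a·b] → w = 0.7200
Rules with consequent 'fast': {R1, R2} → strengths 0.0510, 0.0850
Aggregate via t-conorm [a + b − a·b]: 0.1317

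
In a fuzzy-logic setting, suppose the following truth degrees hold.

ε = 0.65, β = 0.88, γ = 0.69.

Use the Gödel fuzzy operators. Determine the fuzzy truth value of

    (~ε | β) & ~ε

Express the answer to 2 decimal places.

~ε = 1 − 0.65 = 0.35
~ε | β = max(a, b) on (0.35, 0.88) = 0.88
~ε = 1 − 0.65 = 0.35
(~ε | β) & ~ε = min(a, b) on (0.88, 0.35) = 0.35

0.35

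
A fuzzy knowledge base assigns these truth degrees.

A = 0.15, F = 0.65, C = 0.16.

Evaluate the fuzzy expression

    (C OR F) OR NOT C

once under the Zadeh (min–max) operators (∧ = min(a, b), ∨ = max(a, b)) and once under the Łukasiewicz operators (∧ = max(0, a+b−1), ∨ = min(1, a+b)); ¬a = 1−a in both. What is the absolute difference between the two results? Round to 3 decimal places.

Under Zadeh (min–max):
  C OR F = max(a, b) on (0.16, 0.65) = 0.65
  NOT C = 1 − 0.16 = 0.84
  (C OR F) OR NOT C = max(a, b) on (0.65, 0.84) = 0.84
  → value = 0.8400
Under Łukasiewicz:
  C OR F = min(1, a+b) on (0.16, 0.65) = 0.81
  NOT C = 1 − 0.16 = 0.84
  (C OR F) OR NOT C = min(1, a+b) on (0.81, 0.84) = 1.00
  → value = 1.0000
|0.8400 − 1.0000| = 0.160

0.160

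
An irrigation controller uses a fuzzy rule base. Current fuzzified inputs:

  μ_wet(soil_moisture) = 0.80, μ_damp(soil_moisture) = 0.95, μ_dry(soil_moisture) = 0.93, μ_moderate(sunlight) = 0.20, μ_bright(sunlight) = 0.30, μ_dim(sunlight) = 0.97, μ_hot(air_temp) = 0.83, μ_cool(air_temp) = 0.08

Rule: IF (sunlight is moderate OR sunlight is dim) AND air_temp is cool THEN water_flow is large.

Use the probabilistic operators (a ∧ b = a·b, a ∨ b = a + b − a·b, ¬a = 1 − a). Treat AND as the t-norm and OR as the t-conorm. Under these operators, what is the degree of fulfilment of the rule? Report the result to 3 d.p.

0.078

firing strength: (moderate=0.20 OR dim=0.97) = 0.9760; AND[a·b] with cool=0.08 → w = 0.0781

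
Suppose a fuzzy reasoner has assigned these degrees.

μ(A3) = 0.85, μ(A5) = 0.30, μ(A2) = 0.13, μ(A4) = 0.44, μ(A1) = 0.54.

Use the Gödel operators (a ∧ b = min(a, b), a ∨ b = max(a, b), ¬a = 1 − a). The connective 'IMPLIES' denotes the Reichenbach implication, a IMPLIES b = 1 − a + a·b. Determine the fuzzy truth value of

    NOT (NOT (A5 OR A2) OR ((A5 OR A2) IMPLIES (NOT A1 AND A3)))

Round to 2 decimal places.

0.16

A5 OR A2 = max(a, b) on (0.30, 0.13) = 0.30
NOT (A5 OR A2) = 1 − 0.30 = 0.70
A5 OR A2 = max(a, b) on (0.30, 0.13) = 0.30
NOT A1 = 1 − 0.54 = 0.46
NOT A1 AND A3 = min(a, b) on (0.46, 0.85) = 0.46
(A5 OR A2) IMPLIES (NOT A1 AND A3)  [Reichenbach: 1 − a + a·b] with a=0.30, b=0.46 → 0.84
NOT (A5 OR A2) OR ((A5 OR A2) IMPLIES (NOT A1 AND A3)) = max(a, b) on (0.70, 0.84) = 0.84
NOT (NOT (A5 OR A2) OR ((A5 OR A2) IMPLIES (NOT A1 AND A3))) = 1 − 0.84 = 0.16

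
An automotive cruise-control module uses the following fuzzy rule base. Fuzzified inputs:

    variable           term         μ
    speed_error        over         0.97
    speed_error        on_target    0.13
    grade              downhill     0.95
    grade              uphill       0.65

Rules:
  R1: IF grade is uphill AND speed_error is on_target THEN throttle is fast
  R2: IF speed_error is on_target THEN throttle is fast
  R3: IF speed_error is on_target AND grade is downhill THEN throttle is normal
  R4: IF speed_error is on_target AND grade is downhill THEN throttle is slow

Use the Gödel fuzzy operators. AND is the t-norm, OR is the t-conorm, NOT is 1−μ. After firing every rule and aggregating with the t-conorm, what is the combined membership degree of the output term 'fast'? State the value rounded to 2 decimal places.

R1: uphill=0.65, on_target=0.13; AND[min(a, b)] → w = 0.13
R2: on_target=0.13 → w = 0.13
R3: on_target=0.13, downhill=0.95; AND[min(a, b)] → w = 0.13
R4: on_target=0.13, downhill=0.95; AND[min(a, b)] → w = 0.13
Rules with consequent 'fast': {R1, R2} → strengths 0.13, 0.13
Aggregate via t-conorm [max(a, b)]: 0.13

0.13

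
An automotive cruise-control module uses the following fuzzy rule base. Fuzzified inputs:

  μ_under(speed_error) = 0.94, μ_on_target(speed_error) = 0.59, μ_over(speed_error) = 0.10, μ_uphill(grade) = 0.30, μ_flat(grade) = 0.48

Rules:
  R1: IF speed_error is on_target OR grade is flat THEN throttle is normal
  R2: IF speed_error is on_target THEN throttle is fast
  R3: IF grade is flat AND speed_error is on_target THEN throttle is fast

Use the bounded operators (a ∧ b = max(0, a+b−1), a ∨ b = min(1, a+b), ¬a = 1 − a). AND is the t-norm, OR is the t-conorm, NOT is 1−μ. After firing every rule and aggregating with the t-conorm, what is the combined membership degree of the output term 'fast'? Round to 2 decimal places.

R1: on_target=0.59, flat=0.48; OR[min(1, a+b)] → w = 1.00
R2: on_target=0.59 → w = 0.59
R3: flat=0.48, on_target=0.59; AND[max(0, a+b−1)] → w = 0.07
Rules with consequent 'fast': {R2, R3} → strengths 0.59, 0.07
Aggregate via t-conorm [min(1, a+b)]: 0.66

0.66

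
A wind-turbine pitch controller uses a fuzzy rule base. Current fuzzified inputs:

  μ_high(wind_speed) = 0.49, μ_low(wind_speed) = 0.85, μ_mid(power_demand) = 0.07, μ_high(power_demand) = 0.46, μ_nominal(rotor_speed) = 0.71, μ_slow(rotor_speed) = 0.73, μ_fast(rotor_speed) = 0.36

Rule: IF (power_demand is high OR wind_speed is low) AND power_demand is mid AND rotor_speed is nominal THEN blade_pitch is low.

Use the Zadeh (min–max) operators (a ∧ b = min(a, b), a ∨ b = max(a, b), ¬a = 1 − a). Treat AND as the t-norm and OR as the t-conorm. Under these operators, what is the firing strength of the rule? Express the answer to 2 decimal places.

0.07

firing strength: (high=0.46 OR low=0.85) = 0.85; AND[min(a, b)] with mid=0.07, nominal=0.71 → w = 0.07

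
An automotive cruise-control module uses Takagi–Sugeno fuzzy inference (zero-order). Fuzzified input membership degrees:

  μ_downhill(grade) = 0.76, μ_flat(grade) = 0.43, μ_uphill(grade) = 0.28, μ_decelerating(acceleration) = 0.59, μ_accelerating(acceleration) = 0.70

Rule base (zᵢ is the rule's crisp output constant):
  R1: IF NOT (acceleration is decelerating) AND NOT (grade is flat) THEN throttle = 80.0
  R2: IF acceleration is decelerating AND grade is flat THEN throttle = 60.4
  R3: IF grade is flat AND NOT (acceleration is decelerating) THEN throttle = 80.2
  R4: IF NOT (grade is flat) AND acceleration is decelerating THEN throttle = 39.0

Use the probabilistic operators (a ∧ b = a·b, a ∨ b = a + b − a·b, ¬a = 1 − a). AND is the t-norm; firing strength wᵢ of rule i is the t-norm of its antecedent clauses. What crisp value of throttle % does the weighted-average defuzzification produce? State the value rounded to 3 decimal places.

61.274

R1 (z=80.0): ¬decelerating=1−0.59=0.41, ¬flat=1−0.43=0.57; AND[a·b] → w = 0.2337
R2 (z=60.4): decelerating=0.59, flat=0.43; AND[a·b] → w = 0.2537
R3 (z=80.2): flat=0.43, ¬decelerating=1−0.59=0.41; AND[a·b] → w = 0.1763
R4 (z=39.0): ¬flat=1−0.43=0.57, decelerating=0.59; AND[a·b] → w = 0.3363
Weighted average = (0.2337·80.0 + 0.2537·60.4 + 0.1763·80.2 + 0.3363·39.0) / (0.2337 + 0.2537 + 0.1763 + 0.3363)
  = 61.2744 / 1.0000 = 61.274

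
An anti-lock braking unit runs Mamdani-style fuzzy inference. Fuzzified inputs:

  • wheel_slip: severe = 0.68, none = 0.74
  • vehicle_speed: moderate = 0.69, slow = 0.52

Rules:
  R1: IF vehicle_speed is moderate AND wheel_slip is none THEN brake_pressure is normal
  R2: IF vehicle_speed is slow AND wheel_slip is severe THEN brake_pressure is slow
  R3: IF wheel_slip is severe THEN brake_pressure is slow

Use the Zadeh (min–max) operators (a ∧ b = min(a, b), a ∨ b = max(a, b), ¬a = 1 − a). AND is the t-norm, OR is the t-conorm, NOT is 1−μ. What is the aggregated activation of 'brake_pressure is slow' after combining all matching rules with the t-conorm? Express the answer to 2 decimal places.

R1: moderate=0.69, none=0.74; AND[min(a, b)] → w = 0.69
R2: slow=0.52, severe=0.68; AND[min(a, b)] → w = 0.52
R3: severe=0.68 → w = 0.68
Rules with consequent 'slow': {R2, R3} → strengths 0.52, 0.68
Aggregate via t-conorm [max(a, b)]: 0.68

0.68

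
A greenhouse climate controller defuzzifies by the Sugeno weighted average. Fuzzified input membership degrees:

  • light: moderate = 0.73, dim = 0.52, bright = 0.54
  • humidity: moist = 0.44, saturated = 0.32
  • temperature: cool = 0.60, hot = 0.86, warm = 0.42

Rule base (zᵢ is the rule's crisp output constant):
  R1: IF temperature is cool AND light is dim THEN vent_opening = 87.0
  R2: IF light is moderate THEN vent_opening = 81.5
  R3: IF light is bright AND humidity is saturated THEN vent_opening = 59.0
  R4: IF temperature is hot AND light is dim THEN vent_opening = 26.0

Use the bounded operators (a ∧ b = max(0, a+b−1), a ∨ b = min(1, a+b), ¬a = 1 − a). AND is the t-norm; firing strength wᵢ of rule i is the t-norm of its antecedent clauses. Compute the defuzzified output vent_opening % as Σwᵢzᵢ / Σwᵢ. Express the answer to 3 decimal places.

R1 (z=87.0): cool=0.60, dim=0.52; AND[max(0, a+b−1)] → w = 0.12
R2 (z=81.5): moderate=0.73 → w = 0.73
R3 (z=59.0): bright=0.54, saturated=0.32; AND[max(0, a+b−1)] → w = 0.00
R4 (z=26.0): hot=0.86, dim=0.52; AND[max(0, a+b−1)] → w = 0.38
Weighted average = (0.12·87.0 + 0.73·81.5 + 0.00·59.0 + 0.38·26.0) / (0.12 + 0.73 + 0.00 + 0.38)
  = 79.8150 / 1.2300 = 64.890

64.890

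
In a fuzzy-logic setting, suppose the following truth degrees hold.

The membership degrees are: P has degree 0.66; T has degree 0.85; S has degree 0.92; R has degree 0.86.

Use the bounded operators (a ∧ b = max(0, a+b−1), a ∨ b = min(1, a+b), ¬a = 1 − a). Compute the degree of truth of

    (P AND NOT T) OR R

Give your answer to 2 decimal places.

0.86

NOT T = 1 − 0.85 = 0.15
P AND NOT T = max(0, a+b−1) on (0.66, 0.15) = 0.00
(P AND NOT T) OR R = min(1, a+b) on (0.00, 0.86) = 0.86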